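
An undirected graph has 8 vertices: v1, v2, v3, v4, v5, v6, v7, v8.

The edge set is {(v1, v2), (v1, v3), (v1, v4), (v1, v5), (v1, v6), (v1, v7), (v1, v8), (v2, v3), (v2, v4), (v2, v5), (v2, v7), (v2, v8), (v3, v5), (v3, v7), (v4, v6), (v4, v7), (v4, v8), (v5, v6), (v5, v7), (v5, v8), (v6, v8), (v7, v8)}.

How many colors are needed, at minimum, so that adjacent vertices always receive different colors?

v1, v2, v3, v5, v7 are mutually adjacent (a clique of size 5), so at least 5 colors are needed.
5 colors suffice: v1=1, v2=5, v3=3, v4=2, v5=2, v6=4, v7=4, v8=3. Every edge joins two different colors.

5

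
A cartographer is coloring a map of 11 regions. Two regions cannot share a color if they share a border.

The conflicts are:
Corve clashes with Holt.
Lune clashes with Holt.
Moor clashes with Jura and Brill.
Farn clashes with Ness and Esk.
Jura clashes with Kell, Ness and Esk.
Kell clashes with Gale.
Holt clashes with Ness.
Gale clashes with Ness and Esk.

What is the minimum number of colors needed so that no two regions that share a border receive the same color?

Moor and Jura conflict, so at least 2 colors are needed.
2 colors suffice: color 1 → {Farn, Jura, Brill, Holt, Gale}; color 2 → {Corve, Lune, Moor, Kell, Ness, Esk}. Every pair that conflicts lands in different colors.

2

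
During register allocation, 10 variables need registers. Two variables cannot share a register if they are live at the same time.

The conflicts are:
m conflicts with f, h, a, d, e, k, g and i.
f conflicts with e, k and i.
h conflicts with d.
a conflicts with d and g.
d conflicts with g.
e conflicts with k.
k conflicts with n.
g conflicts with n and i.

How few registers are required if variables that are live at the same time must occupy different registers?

4

m, f, e, k all conflict with each other, so at least 4 registers are needed.
Using 4 registers: m=1, f=3, h=2, a=4, d=3, e=4, k=2, g=2, n=1, i=4. No two conflicting variables share a register.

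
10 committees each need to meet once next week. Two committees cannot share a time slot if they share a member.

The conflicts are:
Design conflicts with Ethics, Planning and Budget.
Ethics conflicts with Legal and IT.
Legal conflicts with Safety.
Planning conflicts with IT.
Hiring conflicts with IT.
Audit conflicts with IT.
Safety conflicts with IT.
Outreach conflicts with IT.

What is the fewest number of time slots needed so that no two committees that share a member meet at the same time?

2

Hiring and IT conflict, so at least 2 time slots are needed.
2 time slots suffice: time slot 1 → {Design, Legal, IT}; time slot 2 → {Ethics, Planning, Hiring, Audit, Safety, Budget, Outreach}. Every pair that conflicts lands in different time slots.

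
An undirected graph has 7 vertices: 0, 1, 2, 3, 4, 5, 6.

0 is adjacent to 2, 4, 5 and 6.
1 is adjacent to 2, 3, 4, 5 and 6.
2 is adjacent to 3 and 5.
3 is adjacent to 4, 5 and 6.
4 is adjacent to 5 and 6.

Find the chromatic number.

4

1, 2, 3, 5 form a clique, so at least 4 colors are needed.
One proper 4-coloring: 0=blue, 1=blue, 2=red, 3=yellow, 4=red, 5=green, 6=green. No two adjacent vertices share a color.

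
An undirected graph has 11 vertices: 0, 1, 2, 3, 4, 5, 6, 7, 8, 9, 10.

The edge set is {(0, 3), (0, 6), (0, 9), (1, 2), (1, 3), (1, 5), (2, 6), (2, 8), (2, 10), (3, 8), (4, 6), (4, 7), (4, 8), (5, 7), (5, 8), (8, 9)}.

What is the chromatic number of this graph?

3

The cycle 8-9-0-6-4-8 has odd length 5, so it cannot be 2-colored; at least 3 colors are needed.
3 colors suffice: color red → {0, 1, 7, 8, 10}; color blue → {2, 3, 4, 5, 9}; color green → {6}. No two adjacent vertices share a color.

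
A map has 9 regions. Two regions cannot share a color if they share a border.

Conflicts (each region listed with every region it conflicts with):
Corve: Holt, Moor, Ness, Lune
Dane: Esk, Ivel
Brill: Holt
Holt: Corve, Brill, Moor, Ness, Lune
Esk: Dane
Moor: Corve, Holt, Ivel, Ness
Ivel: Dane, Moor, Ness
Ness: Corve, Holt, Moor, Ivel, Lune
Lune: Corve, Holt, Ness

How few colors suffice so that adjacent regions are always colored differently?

4

Corve, Holt, Moor, Ness pairwise conflict, so at least 4 colors are needed.
4 colors suffice: color 1 → {Dane, Brill, Ness}; color 2 → {Holt, Esk, Ivel}; color 3 → {Moor, Lune}; color 4 → {Corve}. Every pair that conflicts lands in different colors.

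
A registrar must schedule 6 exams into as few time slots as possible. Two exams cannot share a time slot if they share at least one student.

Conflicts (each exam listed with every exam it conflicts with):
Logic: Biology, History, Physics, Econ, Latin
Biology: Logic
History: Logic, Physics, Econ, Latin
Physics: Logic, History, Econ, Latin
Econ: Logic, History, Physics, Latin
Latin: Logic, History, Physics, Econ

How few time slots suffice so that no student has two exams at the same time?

5

Logic, History, Physics, Econ, Latin pairwise conflict, so at least 5 time slots are needed.
5 time slots suffice: time slot 1 → {Logic}; time slot 2 → {Biology, Econ}; time slot 3 → {Latin}; time slot 4 → {History}; time slot 5 → {Physics}. Each listed conflict is separated.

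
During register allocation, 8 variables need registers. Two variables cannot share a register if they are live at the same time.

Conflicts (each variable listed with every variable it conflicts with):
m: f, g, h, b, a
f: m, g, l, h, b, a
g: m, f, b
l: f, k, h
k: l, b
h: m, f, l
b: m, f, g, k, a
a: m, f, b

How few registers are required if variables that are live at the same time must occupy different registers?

4

m, f, g, b pairwise conflict, so at least 4 registers are needed.
Using 4 registers: m=3, f=1, g=4, l=3, k=1, h=2, b=2, a=4. No two conflicting variables share a register.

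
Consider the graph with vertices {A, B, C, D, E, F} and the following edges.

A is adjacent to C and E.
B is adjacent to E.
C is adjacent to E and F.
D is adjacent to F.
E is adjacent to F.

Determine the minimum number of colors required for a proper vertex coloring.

C, E, F are mutually adjacent, so at least 3 colors are needed.
3 colors suffice: A=2, B=2, C=3, D=1, E=1, F=2. Every edge joins two different colors.

3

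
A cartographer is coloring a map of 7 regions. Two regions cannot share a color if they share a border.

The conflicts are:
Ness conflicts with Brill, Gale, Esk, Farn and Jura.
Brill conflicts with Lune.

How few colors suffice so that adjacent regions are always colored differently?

2

Ness and Farn conflict, so at least 2 colors are needed.
A valid assignment using 2 colors: Ness=1, Brill=2, Gale=2, Esk=2, Farn=2, Lune=1, Jura=2. Every pair that conflicts lands in different colors.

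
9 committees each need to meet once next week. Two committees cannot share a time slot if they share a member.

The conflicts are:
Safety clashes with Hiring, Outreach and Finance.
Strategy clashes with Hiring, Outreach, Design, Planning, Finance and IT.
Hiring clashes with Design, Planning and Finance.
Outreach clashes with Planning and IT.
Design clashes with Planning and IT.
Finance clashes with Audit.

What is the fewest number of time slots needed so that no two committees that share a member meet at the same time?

Strategy, Hiring, Design, Planning are mutually in conflict, so at least 4 time slots are needed.
4 time slots suffice: time slot 1 → {Safety, Strategy, Audit}; time slot 2 → {Hiring, Outreach}; time slot 3 → {Design, Finance}; time slot 4 → {Planning, IT}. No two conflicting committees share a time slot.

4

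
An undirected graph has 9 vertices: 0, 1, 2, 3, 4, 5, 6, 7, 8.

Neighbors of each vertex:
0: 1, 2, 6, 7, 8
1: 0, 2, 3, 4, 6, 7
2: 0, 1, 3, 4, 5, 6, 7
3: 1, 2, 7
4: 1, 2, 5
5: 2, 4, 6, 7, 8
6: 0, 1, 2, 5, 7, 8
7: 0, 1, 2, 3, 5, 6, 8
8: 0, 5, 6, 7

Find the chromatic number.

0, 1, 2, 6, 7 are pairwise adjacent (a clique of size 5), so at least 5 colors are needed.
5 colors suffice: color red → {2, 8}; color blue → {4, 7}; color green → {3, 6}; color yellow → {1, 5}; color purple → {0}. Every edge joins two different colors.

5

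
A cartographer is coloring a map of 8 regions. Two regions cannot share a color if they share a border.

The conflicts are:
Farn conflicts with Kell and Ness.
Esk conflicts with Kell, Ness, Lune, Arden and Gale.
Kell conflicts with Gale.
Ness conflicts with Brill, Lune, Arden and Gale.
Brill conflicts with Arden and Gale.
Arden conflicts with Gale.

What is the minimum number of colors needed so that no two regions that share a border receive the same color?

4

Esk, Ness, Arden, Gale all conflict with each other, so at least 4 colors are needed.
4 colors suffice: color 1 → {Kell, Ness}; color 2 → {Farn, Esk, Brill}; color 3 → {Lune, Gale}; color 4 → {Arden}. No two conflicting regions share a color.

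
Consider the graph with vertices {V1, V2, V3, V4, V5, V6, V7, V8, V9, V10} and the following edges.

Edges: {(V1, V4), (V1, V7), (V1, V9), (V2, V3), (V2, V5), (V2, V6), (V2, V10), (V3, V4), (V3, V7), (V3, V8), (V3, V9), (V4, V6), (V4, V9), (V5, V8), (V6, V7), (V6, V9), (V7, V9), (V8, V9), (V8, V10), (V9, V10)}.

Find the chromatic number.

3

V3, V8, V9 form a triangle, so at least 3 colors are needed.
3 colors suffice: color red → {V2, V9}; color blue → {V1, V3, V5, V6, V10}; color green → {V4, V7, V8}. Each edge has distinct colors on its endpoints.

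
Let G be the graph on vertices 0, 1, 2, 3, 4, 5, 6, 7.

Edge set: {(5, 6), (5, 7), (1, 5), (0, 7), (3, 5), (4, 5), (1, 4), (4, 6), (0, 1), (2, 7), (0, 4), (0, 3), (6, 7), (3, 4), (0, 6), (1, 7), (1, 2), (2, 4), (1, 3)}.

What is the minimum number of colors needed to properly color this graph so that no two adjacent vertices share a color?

4

0, 1, 3, 4 are mutually adjacent (a clique of size 4), so at least 4 colors are needed.
4 colors suffice: color a → {1, 6}; color b → {4, 7}; color c → {0, 2, 5}; color d → {3}. Every edge joins two different colors.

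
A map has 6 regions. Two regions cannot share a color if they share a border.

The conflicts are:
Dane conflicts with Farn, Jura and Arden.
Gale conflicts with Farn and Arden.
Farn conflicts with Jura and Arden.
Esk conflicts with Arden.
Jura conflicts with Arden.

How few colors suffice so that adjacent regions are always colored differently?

4

Dane, Farn, Jura, Arden pairwise conflict, so at least 4 colors are needed.
One proper 4-coloring: Dane=3, Gale=3, Farn=2, Esk=2, Jura=4, Arden=1. No two conflicting regions share a color.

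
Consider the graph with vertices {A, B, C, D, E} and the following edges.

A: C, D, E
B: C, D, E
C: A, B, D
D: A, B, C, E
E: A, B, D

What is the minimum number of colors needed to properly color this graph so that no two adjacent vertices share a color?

3

A, D, E are mutually adjacent, so at least 3 colors are needed.
One proper 3-coloring: A=2, B=2, C=3, D=1, E=3. No two adjacent vertices share a color.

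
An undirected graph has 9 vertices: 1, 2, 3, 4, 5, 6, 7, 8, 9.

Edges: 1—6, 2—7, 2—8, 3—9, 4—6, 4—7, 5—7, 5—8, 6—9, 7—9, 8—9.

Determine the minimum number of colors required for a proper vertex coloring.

1 and 6 are adjacent, so at least 2 colors are needed.
A valid assignment using 2 colors: 1=a, 2=a, 3=b, 4=a, 5=a, 6=b, 7=b, 8=b, 9=a. Each edge has distinct colors on its endpoints.

2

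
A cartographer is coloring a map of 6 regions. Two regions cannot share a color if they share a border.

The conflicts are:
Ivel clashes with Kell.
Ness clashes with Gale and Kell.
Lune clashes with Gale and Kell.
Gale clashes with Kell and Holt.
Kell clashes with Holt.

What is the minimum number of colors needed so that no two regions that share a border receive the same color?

3

Gale, Kell, Holt all conflict with each other, so at least 3 colors are needed.
One proper 3-coloring: Ivel=2, Ness=3, Lune=3, Gale=2, Kell=1, Holt=3. Each listed conflict is separated.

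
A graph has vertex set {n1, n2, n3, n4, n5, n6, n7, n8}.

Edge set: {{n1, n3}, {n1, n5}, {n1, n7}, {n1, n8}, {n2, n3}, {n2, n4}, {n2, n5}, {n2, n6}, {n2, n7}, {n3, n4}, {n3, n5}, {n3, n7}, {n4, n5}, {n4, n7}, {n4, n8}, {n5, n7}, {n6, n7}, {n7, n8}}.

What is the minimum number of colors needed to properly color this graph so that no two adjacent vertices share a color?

5

n2, n3, n4, n5, n7 are pairwise adjacent (a clique of size 5), so at least 5 colors are needed.
5 colors suffice: n1=2, n2=2, n3=5, n4=3, n5=4, n6=3, n7=1, n8=4. Every edge joins two different colors.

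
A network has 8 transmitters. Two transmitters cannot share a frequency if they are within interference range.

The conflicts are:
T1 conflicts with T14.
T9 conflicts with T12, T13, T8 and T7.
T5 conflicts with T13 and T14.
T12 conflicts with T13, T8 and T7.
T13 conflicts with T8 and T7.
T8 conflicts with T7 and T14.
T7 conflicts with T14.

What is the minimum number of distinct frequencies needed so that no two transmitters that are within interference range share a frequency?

T9, T12, T13, T8, T7 pairwise conflict, so at least 5 frequencies are needed.
5 frequencies suffice: frequency 1 → {T1, T5, T7}; frequency 2 → {T13, T14}; frequency 3 → {T8}; frequency 4 → {T12}; frequency 5 → {T9}. Each listed conflict is separated.

5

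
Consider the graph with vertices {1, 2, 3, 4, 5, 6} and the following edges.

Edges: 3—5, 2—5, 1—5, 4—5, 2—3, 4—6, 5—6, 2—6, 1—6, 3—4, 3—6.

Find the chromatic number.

4

2, 3, 5, 6 are mutually adjacent (a clique of size 4), so at least 4 colors are needed.
One proper 4-coloring: 1=c, 2=d, 3=c, 4=d, 5=b, 6=a. Every edge joins two different colors.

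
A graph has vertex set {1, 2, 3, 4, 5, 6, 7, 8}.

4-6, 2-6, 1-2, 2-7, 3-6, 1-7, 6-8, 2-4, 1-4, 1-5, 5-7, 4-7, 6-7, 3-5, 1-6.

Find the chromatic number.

5

1, 2, 4, 6, 7 are pairwise adjacent (a clique of size 5), so at least 5 colors are needed.
One proper 5-coloring: 1=blue, 2=yellow, 3=blue, 4=purple, 5=red, 6=red, 7=green, 8=blue. Each edge has distinct colors on its endpoints.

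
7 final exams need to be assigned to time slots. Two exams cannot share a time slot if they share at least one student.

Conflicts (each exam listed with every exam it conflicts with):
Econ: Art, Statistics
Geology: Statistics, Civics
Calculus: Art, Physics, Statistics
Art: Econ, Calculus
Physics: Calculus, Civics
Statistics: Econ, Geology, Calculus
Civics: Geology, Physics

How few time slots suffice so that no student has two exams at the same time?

3

The cycle Civics-Geology-Statistics-Calculus-Physics-Civics has odd length 5, so it cannot be 2-colored; at least 3 time slots are needed.
3 time slots suffice: Econ=2, Geology=2, Calculus=2, Art=1, Physics=1, Statistics=1, Civics=3. No two conflicting exams share a time slot.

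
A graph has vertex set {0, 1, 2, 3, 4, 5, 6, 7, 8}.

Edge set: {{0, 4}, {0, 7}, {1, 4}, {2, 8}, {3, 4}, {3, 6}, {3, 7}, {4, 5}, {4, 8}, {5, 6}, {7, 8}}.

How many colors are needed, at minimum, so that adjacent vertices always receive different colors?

2

3 and 7 are adjacent, so at least 2 colors are needed.
2 colors suffice: 0=b, 1=b, 2=a, 3=b, 4=a, 5=b, 6=a, 7=a, 8=b. Each edge has distinct colors on its endpoints.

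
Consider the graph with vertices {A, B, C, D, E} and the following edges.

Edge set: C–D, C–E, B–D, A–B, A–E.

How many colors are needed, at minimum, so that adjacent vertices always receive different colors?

3

The cycle E-A-B-D-C-E has odd length 5, so it cannot be 2-colored; at least 3 colors are needed.
3 colors suffice: color red → {B, E}; color blue → {A, D}; color green → {C}. Every edge joins two different colors.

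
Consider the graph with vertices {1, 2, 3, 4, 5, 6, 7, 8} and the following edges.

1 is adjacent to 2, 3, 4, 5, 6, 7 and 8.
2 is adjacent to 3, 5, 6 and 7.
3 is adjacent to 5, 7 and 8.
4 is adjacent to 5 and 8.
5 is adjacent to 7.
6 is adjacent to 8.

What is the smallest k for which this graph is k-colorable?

1, 2, 3, 5, 7 are pairwise adjacent (a clique of size 5), so at least 5 colors are needed.
5 colors suffice: color a → {1}; color b → {3, 4, 6}; color c → {2, 8}; color d → {5}; color e → {7}. No two adjacent vertices share a color.

5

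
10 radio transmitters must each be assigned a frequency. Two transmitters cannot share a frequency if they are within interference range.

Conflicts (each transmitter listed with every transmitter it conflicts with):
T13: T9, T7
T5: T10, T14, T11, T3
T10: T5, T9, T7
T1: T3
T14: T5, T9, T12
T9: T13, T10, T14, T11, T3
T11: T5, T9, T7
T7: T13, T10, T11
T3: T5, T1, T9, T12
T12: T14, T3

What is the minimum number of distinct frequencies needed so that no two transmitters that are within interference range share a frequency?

2

T10 and T7 conflict, so at least 2 frequencies are needed.
2 frequencies suffice: frequency 1 → {T5, T1, T9, T7, T12}; frequency 2 → {T13, T10, T14, T11, T3}. Every pair that conflicts lands in different frequencies.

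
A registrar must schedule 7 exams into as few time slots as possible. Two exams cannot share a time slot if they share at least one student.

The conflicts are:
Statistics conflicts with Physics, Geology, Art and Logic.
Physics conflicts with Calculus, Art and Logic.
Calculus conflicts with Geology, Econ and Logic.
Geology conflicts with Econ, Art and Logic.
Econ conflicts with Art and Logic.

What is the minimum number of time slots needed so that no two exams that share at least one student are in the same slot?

Calculus, Geology, Econ, Logic are mutually in conflict, so at least 4 time slots are needed.
Using 4 time slots: Statistics=3, Physics=1, Calculus=3, Geology=1, Econ=4, Art=2, Logic=2. Every pair that conflicts lands in different time slots.

4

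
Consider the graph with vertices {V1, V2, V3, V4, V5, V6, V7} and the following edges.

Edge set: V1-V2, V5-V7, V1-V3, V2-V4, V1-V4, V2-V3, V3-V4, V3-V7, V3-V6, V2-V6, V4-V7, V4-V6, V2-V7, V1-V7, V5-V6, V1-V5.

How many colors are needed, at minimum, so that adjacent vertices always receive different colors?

5

V1, V2, V3, V4, V7 are mutually adjacent (a clique of size 5), so at least 5 colors are needed.
One proper 5-coloring: V1=R, V2=G, V3=B, V4=P, V5=B, V6=R, V7=Y. Each edge has distinct colors on its endpoints.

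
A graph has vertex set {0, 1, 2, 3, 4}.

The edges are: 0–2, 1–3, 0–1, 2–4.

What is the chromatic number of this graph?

0 and 2 are adjacent, so at least 2 colors are needed.
A valid assignment using 2 colors: 0=b, 1=a, 2=a, 3=b, 4=b. Each edge has distinct colors on its endpoints.

2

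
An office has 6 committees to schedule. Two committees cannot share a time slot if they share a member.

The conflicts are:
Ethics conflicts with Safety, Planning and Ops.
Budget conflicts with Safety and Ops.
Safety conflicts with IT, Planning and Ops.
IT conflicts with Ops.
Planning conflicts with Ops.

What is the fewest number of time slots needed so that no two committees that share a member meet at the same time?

4

Ethics, Safety, Planning, Ops pairwise conflict, so at least 4 time slots are needed.
4 time slots suffice: time slot 1 → {Ops}; time slot 2 → {Safety}; time slot 3 → {Ethics, Budget, IT}; time slot 4 → {Planning}. Each listed conflict is separated.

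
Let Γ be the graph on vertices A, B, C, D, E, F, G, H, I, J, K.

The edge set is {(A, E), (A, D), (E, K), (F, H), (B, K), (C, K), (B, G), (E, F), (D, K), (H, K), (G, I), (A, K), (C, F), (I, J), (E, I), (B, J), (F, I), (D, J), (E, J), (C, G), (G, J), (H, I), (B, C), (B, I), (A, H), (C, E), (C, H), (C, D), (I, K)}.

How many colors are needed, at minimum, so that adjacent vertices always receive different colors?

4

B, G, I, J are pairwise adjacent (a clique of size 4), so at least 4 colors are needed.
4 colors suffice: color red → {F, J, K}; color blue → {A, C, I}; color green → {B, D, E, H}; color yellow → {G}. No two adjacent vertices share a color.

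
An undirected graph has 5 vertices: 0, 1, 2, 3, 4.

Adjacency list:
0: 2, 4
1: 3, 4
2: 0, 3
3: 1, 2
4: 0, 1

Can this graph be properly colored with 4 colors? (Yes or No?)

Yes

The chromatic number is 3. The cycle 4-1-3-2-0-4 has odd length 5, so it cannot be 2-colored; at least 3 colors are needed.
3 colors suffice: color red → {3, 4}; color blue → {1, 2}; color green → {0}.
Since 4 ≥ 3, a proper 4-coloring certainly exists.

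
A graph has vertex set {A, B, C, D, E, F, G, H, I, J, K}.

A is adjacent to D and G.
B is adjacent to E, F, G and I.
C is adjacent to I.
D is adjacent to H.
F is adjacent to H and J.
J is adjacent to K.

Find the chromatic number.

A and D are adjacent, so at least 2 colors are needed.
A valid assignment using 2 colors: A=red, B=red, C=red, D=blue, E=blue, F=blue, G=blue, H=red, I=blue, J=red, K=blue. Each edge has distinct colors on its endpoints.

2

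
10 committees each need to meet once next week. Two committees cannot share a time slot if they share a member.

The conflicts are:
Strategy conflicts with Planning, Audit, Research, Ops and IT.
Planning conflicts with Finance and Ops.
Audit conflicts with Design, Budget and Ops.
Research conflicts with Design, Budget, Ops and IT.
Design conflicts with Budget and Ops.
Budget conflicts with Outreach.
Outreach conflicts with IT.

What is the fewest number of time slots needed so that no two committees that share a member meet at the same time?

3

Research, Design, Ops pairwise conflict, so at least 3 time slots are needed.
3 time slots suffice: time slot 1 → {Planning, Audit, Research, Outreach}; time slot 2 → {Finance, Budget, Ops, IT}; time slot 3 → {Strategy, Design}. Each listed conflict is separated.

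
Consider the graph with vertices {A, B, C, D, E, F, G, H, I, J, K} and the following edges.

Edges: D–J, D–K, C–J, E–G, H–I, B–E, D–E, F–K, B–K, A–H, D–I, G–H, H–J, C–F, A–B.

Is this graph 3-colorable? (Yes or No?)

The chromatic number is 3. The cycle A-B-E-G-H-A has odd length 5, so it cannot be 2-colored; at least 3 colors are needed.
A valid assignment using 3 colors: A=2, B=1, C=3, D=1, E=2, F=1, G=3, H=1, I=2, J=2, K=2.
That is already a proper 3-coloring.

Yes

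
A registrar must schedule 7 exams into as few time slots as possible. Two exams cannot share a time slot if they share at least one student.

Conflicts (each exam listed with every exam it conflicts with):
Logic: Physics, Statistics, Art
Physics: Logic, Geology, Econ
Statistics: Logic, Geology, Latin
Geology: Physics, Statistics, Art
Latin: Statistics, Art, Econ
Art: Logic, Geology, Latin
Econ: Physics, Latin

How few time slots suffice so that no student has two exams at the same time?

The cycle Econ-Physics-Logic-Art-Latin-Econ has odd length 5, so it cannot be 2-colored; at least 3 time slots are needed.
3 time slots suffice: time slot 1 → {Logic, Geology, Latin}; time slot 2 → {Physics, Statistics, Art}; time slot 3 → {Econ}. Every pair that conflicts lands in different time slots.

3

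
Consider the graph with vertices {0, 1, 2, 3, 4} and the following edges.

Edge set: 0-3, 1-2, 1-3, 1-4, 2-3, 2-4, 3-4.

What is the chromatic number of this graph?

4

1, 2, 3, 4 are mutually adjacent (a clique of size 4), so at least 4 colors are needed.
4 colors suffice: color a → {3}; color b → {0, 2}; color c → {1}; color d → {4}. Every edge joins two different colors.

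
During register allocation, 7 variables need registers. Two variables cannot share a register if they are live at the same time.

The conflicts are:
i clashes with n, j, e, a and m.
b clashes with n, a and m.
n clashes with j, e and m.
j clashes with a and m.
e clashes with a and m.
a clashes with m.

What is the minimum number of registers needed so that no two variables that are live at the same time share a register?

i, j, a, m are mutually in conflict, so at least 4 registers are needed.
4 registers suffice: register 1 → {m}; register 2 → {n, a}; register 3 → {i, b}; register 4 → {j, e}. Each listed conflict is separated.

4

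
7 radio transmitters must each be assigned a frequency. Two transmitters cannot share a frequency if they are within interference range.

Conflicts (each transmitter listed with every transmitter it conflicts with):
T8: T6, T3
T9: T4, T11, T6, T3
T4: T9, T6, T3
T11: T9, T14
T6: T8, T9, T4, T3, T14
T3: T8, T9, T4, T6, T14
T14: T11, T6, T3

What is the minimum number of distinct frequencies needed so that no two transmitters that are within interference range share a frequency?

T9, T4, T6, T3 all conflict with each other, so at least 4 frequencies are needed.
4 frequencies suffice: frequency 1 → {T11, T3}; frequency 2 → {T6}; frequency 3 → {T8, T9, T14}; frequency 4 → {T4}. Every pair that conflicts lands in different frequencies.

4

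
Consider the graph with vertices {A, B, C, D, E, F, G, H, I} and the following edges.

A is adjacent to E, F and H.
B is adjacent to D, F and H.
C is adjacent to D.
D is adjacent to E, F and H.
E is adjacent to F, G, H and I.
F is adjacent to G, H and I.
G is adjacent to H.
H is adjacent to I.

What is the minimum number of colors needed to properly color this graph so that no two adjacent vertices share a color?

B, D, F, H are pairwise adjacent (a clique of size 4), so at least 4 colors are needed.
4 colors suffice: A=yellow, B=green, C=red, D=yellow, E=green, F=red, G=yellow, H=blue, I=yellow. Every edge joins two different colors.

4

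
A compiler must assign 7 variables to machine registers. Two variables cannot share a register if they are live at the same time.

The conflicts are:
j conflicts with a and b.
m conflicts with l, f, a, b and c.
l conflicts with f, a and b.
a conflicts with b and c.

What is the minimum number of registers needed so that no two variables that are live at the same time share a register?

m, l, a, b all conflict with each other, so at least 4 registers are needed.
4 registers suffice: register 1 → {j, m}; register 2 → {f, a}; register 3 → {b, c}; register 4 → {l}. Each listed conflict is separated.

4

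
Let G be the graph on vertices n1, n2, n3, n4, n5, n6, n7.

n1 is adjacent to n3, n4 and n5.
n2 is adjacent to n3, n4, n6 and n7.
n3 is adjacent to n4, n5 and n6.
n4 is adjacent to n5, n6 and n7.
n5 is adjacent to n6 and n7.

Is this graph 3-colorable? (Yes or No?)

No

n2, n3, n4, n6 are pairwise adjacent (a clique of size 4), so at least 4 colors are needed.
So 3 colors are not enough.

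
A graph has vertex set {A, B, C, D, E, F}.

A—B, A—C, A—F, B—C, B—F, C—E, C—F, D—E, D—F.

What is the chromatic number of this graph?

4

A, B, C, F are pairwise adjacent (a clique of size 4), so at least 4 colors are needed.
One proper 4-coloring: A=yellow, B=green, C=blue, D=blue, E=red, F=red. No two adjacent vertices share a color.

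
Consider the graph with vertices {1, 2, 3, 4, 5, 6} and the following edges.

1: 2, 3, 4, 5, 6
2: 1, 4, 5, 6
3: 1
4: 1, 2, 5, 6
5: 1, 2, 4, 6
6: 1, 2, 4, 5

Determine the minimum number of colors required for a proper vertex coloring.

1, 2, 4, 5, 6 are mutually adjacent (a clique of size 5), so at least 5 colors are needed.
One proper 5-coloring: 1=red, 2=green, 3=blue, 4=blue, 5=yellow, 6=purple. Every edge joins two different colors.

5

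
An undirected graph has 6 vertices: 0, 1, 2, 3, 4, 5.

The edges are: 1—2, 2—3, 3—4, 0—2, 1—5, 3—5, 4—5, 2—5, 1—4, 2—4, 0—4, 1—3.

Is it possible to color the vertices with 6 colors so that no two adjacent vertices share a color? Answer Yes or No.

The chromatic number is 5. 1, 2, 3, 4, 5 are pairwise adjacent (a clique of size 5), so at least 5 colors are needed.
One proper 5-coloring: 0=c, 1=c, 2=b, 3=e, 4=a, 5=d.
Since 6 ≥ 5, a proper 6-coloring certainly exists.

Yes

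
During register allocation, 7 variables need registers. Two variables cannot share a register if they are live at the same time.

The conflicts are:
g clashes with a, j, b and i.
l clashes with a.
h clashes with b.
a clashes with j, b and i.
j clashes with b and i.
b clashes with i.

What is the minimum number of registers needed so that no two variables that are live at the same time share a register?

g, a, j, b, i pairwise conflict, so at least 5 registers are needed.
5 registers suffice: register 1 → {h, a}; register 2 → {l, b}; register 3 → {j}; register 4 → {g}; register 5 → {i}. No two conflicting variables share a register.

5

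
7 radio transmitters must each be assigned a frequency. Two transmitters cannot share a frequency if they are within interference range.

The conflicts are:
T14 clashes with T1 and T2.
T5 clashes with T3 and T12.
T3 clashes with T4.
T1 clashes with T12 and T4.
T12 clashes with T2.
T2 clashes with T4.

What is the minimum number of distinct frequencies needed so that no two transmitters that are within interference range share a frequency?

The cycle T4-T3-T5-T12-T1-T4 has odd length 5, so it cannot be 2-colored; at least 3 frequencies are needed.
A valid assignment using 3 frequencies: T14=2, T5=1, T3=3, T1=1, T12=2, T2=1, T4=2. Every pair that conflicts lands in different frequencies.

3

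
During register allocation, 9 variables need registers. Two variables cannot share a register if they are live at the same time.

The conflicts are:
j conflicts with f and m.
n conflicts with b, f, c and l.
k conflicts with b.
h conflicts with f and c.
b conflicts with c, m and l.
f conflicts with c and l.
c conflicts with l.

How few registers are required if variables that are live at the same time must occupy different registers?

4

n, b, c, l all conflict with each other, so at least 4 registers are needed.
4 registers suffice: register 1 → {b, f}; register 2 → {j, k, c}; register 3 → {h, m, l}; register 4 → {n}. Every pair that conflicts lands in different registers.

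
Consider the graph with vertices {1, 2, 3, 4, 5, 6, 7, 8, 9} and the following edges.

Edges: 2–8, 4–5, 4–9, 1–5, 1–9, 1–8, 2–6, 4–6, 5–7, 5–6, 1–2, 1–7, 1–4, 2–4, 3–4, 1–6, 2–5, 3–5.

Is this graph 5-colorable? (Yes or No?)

Yes

The chromatic number is 5. 1, 2, 4, 5, 6 are pairwise adjacent (a clique of size 5), so at least 5 colors are needed.
5 colors suffice: color red → {1, 3}; color blue → {5, 8, 9}; color green → {4, 7}; color yellow → {2}; color purple → {6}.
That is already a proper 5-coloring.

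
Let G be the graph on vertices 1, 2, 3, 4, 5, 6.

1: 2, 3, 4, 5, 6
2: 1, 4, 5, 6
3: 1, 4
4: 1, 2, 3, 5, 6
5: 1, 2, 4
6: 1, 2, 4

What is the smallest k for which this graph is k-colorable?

4

1, 2, 4, 6 are mutually adjacent (a clique of size 4), so at least 4 colors are needed.
4 colors suffice: color a → {1}; color b → {4}; color c → {2, 3}; color d → {5, 6}. Each edge has distinct colors on its endpoints.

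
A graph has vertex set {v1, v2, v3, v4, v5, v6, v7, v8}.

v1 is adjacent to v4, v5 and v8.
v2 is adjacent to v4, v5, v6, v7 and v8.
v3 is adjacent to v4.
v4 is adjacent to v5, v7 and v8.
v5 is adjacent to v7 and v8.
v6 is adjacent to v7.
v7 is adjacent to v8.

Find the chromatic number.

5

v2, v4, v5, v7, v8 form a clique, so at least 5 colors are needed.
A valid assignment using 5 colors: v1=2, v2=5, v3=2, v4=1, v5=4, v6=1, v7=2, v8=3. Every edge joins two different colors.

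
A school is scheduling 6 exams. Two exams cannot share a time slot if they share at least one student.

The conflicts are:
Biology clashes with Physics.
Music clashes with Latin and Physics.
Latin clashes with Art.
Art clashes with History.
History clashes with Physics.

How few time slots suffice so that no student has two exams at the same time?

3

The cycle History-Physics-Music-Latin-Art-History has odd length 5, so it cannot be 2-colored; at least 3 time slots are needed.
Using 3 time slots: Biology=2, Music=2, Latin=3, Art=1, History=2, Physics=1. Each listed conflict is separated.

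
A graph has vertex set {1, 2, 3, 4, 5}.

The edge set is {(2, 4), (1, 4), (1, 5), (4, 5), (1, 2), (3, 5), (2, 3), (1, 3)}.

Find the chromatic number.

3

1, 4, 5 form a triangle, so at least 3 colors are needed.
3 colors suffice: 1=a, 2=b, 3=c, 4=c, 5=b. Every edge joins two different colors.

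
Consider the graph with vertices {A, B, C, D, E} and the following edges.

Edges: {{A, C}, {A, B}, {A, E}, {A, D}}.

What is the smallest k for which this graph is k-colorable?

A and C are adjacent, so at least 2 colors are needed.
2 colors suffice: color 1 → {A}; color 2 → {B, C, D, E}. No two adjacent vertices share a color.

2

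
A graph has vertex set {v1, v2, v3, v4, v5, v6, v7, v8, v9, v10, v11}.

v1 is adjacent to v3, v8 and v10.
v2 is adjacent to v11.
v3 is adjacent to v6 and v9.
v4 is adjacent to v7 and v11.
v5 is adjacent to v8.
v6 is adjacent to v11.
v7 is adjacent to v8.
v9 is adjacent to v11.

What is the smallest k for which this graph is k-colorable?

3

The cycle v9-v3-v1-v8-v7-v4-v11-v9 has odd length 7, so it cannot be 2-colored; at least 3 colors are needed.
One proper 3-coloring: v1=2, v2=2, v3=1, v4=2, v5=2, v6=2, v7=3, v8=1, v9=2, v10=1, v11=1. Every edge joins two different colors.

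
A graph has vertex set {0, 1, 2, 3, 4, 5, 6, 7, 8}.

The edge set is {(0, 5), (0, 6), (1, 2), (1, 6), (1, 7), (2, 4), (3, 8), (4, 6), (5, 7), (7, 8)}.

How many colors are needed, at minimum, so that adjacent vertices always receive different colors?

The cycle 5-0-6-1-7-5 has odd length 5, so it cannot be 2-colored; at least 3 colors are needed.
One proper 3-coloring: 0=green, 1=blue, 2=red, 3=red, 4=blue, 5=blue, 6=red, 7=red, 8=blue. Every edge joins two different colors.

3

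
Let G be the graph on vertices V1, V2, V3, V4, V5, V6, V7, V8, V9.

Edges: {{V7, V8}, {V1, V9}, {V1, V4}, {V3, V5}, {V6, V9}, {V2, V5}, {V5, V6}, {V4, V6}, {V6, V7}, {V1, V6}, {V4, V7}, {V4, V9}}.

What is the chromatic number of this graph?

4

V1, V4, V6, V9 form a clique, so at least 4 colors are needed.
One proper 4-coloring: V1=Y, V2=R, V3=R, V4=B, V5=B, V6=R, V7=G, V8=R, V9=G. No two adjacent vertices share a color.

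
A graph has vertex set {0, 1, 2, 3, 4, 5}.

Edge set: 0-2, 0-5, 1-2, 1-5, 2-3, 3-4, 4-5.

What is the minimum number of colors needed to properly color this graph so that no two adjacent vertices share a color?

The cycle 5-4-3-2-0-5 has odd length 5, so it cannot be 2-colored; at least 3 colors are needed.
A valid assignment using 3 colors: 0=blue, 1=blue, 2=red, 3=blue, 4=green, 5=red. No two adjacent vertices share a color.

3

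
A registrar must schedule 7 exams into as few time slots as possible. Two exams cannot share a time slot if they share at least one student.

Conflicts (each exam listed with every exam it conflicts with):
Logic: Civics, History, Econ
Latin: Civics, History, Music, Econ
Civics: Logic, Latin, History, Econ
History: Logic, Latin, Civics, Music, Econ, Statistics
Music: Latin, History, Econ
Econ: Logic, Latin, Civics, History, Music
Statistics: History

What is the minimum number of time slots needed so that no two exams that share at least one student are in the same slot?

Latin, Civics, History, Econ are mutually in conflict, so at least 4 time slots are needed.
4 time slots suffice: Logic=4, Latin=4, Civics=3, History=1, Music=3, Econ=2, Statistics=2. Every pair that conflicts lands in different time slots.

4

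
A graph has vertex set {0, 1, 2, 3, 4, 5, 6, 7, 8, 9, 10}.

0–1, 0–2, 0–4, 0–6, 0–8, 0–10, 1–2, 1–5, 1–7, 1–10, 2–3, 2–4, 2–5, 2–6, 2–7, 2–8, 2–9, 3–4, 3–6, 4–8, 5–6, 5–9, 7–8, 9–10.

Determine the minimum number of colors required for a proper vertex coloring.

4

0, 2, 4, 8 form a clique, so at least 4 colors are needed.
One proper 4-coloring: 0=b, 1=c, 2=a, 3=b, 4=d, 5=b, 6=c, 7=b, 8=c, 9=c, 10=a. Each edge has distinct colors on its endpoints.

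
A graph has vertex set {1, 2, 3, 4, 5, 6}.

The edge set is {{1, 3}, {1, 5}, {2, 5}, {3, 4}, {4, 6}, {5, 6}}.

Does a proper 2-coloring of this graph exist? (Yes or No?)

No

The cycle 4-6-5-1-3-4 has odd length 5, so it cannot be 2-colored; at least 3 colors are needed.
So 2 colors are not enough.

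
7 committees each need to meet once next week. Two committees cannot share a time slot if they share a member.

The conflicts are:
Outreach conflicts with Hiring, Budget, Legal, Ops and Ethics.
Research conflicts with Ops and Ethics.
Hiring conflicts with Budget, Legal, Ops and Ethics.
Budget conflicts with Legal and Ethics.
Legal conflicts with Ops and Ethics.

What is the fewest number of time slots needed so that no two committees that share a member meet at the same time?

Outreach, Hiring, Budget, Legal, Ethics are mutually in conflict, so at least 5 time slots are needed.
A valid assignment using 5 time slots: Outreach=3, Research=1, Hiring=1, Budget=5, Legal=2, Ops=4, Ethics=4. No two conflicting committees share a time slot.

5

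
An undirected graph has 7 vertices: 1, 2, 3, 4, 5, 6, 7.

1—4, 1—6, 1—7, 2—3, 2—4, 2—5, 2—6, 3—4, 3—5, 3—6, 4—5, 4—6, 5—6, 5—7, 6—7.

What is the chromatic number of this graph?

2, 3, 4, 5, 6 are pairwise adjacent (a clique of size 5), so at least 5 colors are needed.
5 colors suffice: color red → {6}; color blue → {4, 7}; color green → {1, 5}; color yellow → {2}; color purple → {3}. Every edge joins two different colors.

5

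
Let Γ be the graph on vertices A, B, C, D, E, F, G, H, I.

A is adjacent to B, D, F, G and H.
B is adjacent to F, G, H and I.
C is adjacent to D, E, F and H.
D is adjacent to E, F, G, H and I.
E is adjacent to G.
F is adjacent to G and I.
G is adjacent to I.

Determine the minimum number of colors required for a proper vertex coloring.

4

A, B, F, G are pairwise adjacent (a clique of size 4), so at least 4 colors are needed.
A valid assignment using 4 colors: A=4, B=1, C=4, D=1, E=3, F=3, G=2, H=2, I=4. Every edge joins two different colors.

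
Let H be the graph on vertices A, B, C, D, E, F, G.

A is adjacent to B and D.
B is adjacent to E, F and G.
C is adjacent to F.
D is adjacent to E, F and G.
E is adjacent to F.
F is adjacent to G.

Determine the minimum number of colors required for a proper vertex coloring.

B, F, G are pairwise adjacent, so at least 3 colors are needed.
One proper 3-coloring: A=1, B=2, C=2, D=2, E=3, F=1, G=3. Each edge has distinct colors on its endpoints.

3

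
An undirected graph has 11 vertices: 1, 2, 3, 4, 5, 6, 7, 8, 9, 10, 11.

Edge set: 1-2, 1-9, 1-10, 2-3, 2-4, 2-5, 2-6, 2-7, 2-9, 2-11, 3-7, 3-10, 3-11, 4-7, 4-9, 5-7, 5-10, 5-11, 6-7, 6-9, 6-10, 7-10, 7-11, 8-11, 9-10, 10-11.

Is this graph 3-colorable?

5, 7, 10, 11 are mutually adjacent (a clique of size 4), so at least 4 colors are needed.
So 3 colors are not enough.

No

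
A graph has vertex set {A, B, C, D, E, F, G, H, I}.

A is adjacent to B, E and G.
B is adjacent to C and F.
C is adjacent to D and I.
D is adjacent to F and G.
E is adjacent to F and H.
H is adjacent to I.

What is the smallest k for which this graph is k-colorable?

The cycle B-C-D-G-A-B has odd length 5, so it cannot be 2-colored; at least 3 colors are needed.
3 colors suffice: color red → {B, D, E, I}; color blue → {A, C, F, H}; color green → {G}. Every edge joins two different colors.

3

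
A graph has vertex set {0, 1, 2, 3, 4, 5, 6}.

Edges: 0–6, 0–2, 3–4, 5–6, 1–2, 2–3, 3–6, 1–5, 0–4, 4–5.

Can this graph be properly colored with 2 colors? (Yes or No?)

The cycle 5-6-0-2-1-5 has odd length 5, so it cannot be 2-colored; at least 3 colors are needed.
So 2 colors are not enough.

No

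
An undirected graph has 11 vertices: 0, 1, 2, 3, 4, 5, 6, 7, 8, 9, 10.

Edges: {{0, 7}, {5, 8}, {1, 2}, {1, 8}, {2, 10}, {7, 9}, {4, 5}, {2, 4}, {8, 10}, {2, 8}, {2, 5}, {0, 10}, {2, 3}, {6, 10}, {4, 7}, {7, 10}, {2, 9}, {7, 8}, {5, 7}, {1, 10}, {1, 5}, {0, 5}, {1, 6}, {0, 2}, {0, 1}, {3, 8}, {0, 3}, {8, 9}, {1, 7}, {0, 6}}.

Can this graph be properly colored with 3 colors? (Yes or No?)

1, 5, 7, 8 are mutually adjacent (a clique of size 4), so at least 4 colors are needed.
So 3 colors are not enough.

No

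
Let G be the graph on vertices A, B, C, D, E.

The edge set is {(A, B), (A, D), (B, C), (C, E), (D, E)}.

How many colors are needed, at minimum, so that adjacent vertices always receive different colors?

3

The cycle E-D-A-B-C-E has odd length 5, so it cannot be 2-colored; at least 3 colors are needed.
3 colors suffice: color red → {A, E}; color blue → {C, D}; color green → {B}. Each edge has distinct colors on its endpoints.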